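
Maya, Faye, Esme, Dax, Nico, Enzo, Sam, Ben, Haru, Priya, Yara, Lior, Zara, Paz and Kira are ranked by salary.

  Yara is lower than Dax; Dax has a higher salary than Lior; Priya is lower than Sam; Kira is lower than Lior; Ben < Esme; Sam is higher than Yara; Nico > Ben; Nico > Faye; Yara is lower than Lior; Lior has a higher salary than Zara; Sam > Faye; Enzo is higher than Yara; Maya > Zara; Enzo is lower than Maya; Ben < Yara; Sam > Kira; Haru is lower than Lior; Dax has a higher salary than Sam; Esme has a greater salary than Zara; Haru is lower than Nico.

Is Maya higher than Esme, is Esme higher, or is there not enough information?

Following every chain through Esme: below Esme we get Ben, Zara.
Maya is not reached, and no chain runs the other way from Maya to Esme.
So the given relations leave the order of Esme and Maya undetermined.

undetermined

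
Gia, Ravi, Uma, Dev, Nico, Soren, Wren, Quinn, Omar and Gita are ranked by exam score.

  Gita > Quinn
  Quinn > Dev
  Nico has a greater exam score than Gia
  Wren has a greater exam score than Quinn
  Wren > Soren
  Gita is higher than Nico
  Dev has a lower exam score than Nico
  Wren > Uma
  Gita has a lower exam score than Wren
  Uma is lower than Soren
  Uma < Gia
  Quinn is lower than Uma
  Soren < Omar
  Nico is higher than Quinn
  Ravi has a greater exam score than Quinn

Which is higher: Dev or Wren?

Dev < Quinn < Uma < Gia < Nico < Gita < Wren, by transitivity through Quinn, Uma, Gia, Nico, Gita.
So Dev < Wren; Wren is the higher of the two.

Wren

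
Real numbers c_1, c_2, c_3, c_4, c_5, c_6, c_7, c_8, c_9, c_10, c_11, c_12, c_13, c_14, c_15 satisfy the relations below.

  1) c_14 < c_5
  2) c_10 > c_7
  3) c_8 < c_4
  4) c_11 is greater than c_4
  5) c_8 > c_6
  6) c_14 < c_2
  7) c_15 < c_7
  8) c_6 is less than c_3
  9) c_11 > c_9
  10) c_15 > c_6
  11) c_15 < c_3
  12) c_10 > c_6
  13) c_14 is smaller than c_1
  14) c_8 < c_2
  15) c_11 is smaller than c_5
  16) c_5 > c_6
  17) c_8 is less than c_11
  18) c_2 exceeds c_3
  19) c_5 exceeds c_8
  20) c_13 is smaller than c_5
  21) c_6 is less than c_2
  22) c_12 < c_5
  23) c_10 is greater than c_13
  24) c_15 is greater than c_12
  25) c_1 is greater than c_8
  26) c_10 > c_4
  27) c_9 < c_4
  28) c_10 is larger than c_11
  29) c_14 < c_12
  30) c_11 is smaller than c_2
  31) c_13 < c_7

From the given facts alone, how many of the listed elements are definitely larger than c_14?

8

The elements the relations force above c_14 are c_12, c_15, c_7, c_3, c_10, c_2, c_1, c_5 — no chain reaches any other.
That is 8.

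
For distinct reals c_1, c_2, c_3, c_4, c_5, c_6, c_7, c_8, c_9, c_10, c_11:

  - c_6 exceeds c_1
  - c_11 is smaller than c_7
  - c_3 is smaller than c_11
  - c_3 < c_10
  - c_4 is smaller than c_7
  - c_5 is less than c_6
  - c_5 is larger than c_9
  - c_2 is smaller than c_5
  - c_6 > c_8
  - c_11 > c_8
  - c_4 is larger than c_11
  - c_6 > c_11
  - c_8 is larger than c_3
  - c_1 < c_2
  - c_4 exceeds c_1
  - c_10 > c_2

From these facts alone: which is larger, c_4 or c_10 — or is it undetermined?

Following every chain through c_10: below c_10 we get c_1, c_2, c_3.
c_4 is not reached, and no chain runs the other way from c_4 to c_10.
So the given relations leave the order of c_10 and c_4 undetermined.

undetermined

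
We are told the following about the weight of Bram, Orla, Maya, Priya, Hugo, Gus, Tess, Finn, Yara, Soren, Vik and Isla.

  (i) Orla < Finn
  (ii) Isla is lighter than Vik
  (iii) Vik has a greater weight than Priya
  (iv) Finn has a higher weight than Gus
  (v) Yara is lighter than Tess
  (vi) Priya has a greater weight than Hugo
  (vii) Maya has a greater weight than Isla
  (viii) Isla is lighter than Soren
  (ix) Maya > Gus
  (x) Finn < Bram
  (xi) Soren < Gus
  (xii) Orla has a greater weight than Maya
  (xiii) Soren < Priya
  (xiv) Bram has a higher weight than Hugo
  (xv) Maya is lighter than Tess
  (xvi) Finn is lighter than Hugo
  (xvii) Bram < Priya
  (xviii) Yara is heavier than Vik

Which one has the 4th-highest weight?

Priya

Chaining the given pairs: Isla < Soren < Gus < Maya < Orla < Finn < Hugo < Bram < Priya < Vik < Yara < Tess.
The 4th largest is Priya.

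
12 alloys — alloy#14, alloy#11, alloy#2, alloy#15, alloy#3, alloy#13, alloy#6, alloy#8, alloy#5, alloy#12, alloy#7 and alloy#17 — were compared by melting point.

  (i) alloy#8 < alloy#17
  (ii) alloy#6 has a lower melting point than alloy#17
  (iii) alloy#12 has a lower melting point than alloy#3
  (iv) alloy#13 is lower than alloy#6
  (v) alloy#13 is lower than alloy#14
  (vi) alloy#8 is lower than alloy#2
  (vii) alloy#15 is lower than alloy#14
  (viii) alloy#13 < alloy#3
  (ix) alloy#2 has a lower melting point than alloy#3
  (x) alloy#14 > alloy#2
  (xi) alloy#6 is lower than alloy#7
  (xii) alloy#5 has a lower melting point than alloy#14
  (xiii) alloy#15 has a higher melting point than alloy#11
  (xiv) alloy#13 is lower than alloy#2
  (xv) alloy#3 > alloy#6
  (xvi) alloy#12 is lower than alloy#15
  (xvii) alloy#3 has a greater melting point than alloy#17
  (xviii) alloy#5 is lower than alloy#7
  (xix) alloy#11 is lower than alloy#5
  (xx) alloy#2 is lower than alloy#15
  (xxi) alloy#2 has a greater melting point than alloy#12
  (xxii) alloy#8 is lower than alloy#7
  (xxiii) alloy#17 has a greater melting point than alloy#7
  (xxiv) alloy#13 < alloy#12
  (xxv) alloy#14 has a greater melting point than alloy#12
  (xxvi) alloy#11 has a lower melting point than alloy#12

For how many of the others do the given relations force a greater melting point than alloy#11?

8

The elements the relations force above alloy#11 are alloy#5, alloy#12, alloy#7, alloy#2, alloy#17, alloy#3, alloy#15, alloy#14 — no chain reaches any other.
That is 8.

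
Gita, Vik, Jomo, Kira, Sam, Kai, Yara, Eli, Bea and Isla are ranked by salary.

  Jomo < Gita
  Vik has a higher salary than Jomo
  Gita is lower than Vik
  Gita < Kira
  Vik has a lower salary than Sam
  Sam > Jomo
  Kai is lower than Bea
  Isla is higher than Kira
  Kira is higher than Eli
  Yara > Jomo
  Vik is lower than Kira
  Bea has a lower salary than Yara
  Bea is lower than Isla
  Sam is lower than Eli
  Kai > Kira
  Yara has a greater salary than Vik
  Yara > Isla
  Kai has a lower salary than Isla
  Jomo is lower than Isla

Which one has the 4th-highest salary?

The consecutive relations fix a unique order: Jomo < Gita < Vik < Sam < Eli < Kira < Kai < Bea < Isla < Yara.
Counting 4 from the largest end gives Kai.

Kai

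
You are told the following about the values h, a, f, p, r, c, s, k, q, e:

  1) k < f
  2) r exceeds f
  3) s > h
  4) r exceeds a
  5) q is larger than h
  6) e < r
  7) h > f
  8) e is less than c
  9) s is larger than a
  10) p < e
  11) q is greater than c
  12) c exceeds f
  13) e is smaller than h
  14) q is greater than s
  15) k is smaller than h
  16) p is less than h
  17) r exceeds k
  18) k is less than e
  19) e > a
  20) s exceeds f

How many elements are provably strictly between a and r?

Chaining upward from a reaches: e, c, h, s, q.
Chaining downward from r reaches: k, p, f, e.
Strictly between a and r are those in both lists: e — 1 element.

1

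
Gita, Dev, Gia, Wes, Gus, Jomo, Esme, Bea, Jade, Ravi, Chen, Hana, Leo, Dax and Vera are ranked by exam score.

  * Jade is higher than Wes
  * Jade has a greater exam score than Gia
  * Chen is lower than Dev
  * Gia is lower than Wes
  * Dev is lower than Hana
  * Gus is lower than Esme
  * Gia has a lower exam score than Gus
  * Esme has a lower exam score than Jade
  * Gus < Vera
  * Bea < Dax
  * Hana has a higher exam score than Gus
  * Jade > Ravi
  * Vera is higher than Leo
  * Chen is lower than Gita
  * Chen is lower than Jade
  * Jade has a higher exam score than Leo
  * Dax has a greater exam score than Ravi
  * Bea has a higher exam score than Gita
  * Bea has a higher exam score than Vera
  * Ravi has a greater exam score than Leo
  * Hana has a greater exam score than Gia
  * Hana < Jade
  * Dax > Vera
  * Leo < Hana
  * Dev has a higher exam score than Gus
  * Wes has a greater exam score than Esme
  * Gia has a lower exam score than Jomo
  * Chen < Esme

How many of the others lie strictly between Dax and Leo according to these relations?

The relations place Leo below Dax. An element lies strictly between them when it is forced above Leo and also forced below Dax.
Above Leo: {Hana, Vera, Bea, Ravi, Jade}. Below Dax: {Gia, Gus, Chen, Vera, Gita, Bea, Ravi}.
Intersection: {Vera, Bea, Ravi} — 3.

3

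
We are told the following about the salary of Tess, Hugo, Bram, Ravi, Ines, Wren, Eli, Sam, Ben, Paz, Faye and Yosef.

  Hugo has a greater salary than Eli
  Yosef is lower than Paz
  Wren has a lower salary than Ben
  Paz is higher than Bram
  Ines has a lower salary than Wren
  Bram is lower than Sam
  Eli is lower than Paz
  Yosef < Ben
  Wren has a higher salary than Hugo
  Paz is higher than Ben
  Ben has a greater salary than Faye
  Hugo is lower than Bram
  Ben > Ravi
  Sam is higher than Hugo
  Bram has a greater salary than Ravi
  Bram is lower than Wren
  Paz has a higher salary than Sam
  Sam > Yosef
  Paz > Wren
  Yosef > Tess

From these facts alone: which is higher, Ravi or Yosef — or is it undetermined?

undetermined

Following every chain through Ravi: above Ravi we get Bram, Wren, Ben, Sam, Paz.
Yosef is not reached, and no chain runs the other way from Yosef to Ravi.
So the given relations leave the order of Ravi and Yosef undetermined.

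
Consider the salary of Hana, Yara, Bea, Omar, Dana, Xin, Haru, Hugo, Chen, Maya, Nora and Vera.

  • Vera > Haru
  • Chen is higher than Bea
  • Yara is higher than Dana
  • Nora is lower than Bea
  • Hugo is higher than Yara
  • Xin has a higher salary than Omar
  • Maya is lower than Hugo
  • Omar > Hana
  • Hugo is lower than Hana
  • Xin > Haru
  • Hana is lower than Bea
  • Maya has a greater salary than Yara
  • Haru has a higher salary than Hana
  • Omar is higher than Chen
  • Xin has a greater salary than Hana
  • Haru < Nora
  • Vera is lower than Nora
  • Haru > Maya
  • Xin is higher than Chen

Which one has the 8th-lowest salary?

The consecutive relations fix a unique order: Dana < Yara < Maya < Hugo < Hana < Haru < Vera < Nora < Bea < Chen < Omar < Xin.
The 8th smallest is Nora.

Nora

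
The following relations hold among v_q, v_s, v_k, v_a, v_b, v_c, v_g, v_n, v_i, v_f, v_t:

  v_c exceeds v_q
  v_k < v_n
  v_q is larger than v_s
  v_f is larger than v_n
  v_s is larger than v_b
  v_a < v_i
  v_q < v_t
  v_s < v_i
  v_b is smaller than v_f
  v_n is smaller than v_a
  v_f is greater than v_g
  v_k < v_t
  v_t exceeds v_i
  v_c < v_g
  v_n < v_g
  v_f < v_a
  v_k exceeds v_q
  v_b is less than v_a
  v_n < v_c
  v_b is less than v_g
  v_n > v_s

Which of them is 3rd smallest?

v_q

The consecutive relations fix a unique order: v_b < v_s < v_q < v_k < v_n < v_c < v_g < v_f < v_a < v_i < v_t.
Counting 3 from the smallest end gives v_q.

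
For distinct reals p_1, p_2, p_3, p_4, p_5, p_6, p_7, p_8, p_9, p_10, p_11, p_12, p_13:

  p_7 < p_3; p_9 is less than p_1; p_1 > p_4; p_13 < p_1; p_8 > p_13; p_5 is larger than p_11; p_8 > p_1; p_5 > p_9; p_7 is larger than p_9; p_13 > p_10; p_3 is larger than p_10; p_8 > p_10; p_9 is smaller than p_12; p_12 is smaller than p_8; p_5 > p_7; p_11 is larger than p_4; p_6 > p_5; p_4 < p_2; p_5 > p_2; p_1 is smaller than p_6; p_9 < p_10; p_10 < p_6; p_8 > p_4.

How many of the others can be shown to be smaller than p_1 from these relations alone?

Directly below p_1: p_4, p_9, p_13.
One step further: p_10 (4 so far).
No other element is forced below p_1 by the given relations, so the count is 4.

4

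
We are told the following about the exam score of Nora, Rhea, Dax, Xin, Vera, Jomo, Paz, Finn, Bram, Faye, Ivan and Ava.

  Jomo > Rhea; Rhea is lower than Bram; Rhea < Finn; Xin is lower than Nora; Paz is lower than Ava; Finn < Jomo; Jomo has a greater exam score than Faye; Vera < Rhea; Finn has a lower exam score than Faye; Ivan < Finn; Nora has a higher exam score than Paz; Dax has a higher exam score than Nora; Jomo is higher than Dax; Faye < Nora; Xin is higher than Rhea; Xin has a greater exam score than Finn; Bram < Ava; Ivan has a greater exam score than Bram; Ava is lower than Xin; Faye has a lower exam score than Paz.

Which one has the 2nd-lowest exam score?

Piecing the relations together gives one ordering: Vera < Rhea < Bram < Ivan < Finn < Faye < Paz < Ava < Xin < Nora < Dax < Jomo.
Counting 2 from the smallest end gives Rhea.

Rhea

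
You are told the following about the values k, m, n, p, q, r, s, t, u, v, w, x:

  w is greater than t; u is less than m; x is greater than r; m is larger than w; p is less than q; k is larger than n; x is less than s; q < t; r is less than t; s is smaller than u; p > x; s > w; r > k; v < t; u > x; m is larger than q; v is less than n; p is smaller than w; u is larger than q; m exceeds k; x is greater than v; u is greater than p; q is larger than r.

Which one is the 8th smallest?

The consecutive relations fix a unique order: v < n < k < r < x < p < q < t < w < s < u < m.
The 8th smallest is t.

t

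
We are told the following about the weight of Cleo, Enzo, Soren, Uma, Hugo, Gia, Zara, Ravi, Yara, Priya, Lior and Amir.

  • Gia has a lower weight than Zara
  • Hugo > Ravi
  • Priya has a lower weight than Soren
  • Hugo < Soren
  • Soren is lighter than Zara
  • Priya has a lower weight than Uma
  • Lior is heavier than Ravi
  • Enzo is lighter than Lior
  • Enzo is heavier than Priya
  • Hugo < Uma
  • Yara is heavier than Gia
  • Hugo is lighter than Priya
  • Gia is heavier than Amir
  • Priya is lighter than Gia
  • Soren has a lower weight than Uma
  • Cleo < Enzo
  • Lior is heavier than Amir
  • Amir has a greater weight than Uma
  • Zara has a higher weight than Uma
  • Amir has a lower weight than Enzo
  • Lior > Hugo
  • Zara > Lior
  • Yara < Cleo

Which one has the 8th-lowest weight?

Chaining the given pairs: Ravi < Hugo < Priya < Soren < Uma < Amir < Gia < Yara < Cleo < Enzo < Lior < Zara.
The 8th smallest is Yara.

Yara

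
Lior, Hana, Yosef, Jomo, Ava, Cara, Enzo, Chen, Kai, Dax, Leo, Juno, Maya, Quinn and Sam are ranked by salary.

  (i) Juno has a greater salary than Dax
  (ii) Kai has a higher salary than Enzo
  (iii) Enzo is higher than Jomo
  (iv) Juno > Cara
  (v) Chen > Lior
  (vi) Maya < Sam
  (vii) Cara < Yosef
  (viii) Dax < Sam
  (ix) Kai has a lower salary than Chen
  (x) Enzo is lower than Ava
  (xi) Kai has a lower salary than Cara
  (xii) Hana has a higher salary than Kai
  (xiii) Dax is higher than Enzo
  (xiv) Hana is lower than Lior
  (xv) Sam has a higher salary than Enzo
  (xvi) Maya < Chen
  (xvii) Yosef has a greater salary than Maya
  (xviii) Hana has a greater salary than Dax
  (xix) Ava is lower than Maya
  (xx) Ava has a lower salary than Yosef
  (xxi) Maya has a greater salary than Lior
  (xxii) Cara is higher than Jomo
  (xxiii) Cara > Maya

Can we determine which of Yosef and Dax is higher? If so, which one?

Dax < Hana and Hana < Lior give Dax < Lior.
With Lior < Maya: Dax < Hana < Lior < Maya.
With Maya < Cara: Dax < Hana < Lior < Maya < Cara.
With Cara < Yosef: Dax < Hana < Lior < Maya < Cara < Yosef.
So Yosef is higher.

Yosef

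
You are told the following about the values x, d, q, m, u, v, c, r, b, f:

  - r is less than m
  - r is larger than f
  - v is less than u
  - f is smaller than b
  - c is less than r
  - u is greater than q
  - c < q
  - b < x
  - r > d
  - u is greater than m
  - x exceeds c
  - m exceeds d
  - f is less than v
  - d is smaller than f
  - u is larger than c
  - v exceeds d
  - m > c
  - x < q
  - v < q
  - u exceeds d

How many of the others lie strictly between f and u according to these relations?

6

Chaining upward from f reaches: b, v, r, x, m, q.
Chaining downward from u reaches: d, b, v, c, r, x, m, q.
Strictly between f and u are those in both lists: b, v, r, x, m, q — 6 elements.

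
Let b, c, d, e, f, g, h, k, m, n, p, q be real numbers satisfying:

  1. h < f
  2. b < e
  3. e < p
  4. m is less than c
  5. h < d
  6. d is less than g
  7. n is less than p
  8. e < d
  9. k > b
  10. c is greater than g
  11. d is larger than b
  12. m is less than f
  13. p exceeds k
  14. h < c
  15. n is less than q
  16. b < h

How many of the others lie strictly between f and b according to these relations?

The relations place b below f. An element lies strictly between them when it is forced above b and also forced below f.
Above b: {h, e, d, k, p, g, c}. Below f: {m, h}.
Intersection: {h} — 1.

1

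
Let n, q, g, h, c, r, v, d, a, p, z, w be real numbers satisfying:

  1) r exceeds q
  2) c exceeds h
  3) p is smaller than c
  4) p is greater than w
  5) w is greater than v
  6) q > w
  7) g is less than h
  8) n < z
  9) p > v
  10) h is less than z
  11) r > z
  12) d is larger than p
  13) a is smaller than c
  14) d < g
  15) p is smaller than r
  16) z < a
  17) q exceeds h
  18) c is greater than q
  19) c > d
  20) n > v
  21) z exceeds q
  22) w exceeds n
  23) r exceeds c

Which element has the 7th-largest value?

g

Chaining the given pairs: v < n < w < p < d < g < h < q < z < a < c < r.
Counting 7 from the largest end gives g.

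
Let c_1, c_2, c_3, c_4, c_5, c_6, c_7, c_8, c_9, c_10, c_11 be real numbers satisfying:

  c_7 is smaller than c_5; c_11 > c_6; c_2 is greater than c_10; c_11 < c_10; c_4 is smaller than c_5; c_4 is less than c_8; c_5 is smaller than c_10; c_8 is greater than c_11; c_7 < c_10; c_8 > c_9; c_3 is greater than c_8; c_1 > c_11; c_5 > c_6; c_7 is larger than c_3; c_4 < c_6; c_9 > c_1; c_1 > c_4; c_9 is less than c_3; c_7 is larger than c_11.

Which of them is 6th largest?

c_8

Chaining the given pairs: c_4 < c_6 < c_11 < c_1 < c_9 < c_8 < c_3 < c_7 < c_5 < c_10 < c_2.
The 6th largest is c_8.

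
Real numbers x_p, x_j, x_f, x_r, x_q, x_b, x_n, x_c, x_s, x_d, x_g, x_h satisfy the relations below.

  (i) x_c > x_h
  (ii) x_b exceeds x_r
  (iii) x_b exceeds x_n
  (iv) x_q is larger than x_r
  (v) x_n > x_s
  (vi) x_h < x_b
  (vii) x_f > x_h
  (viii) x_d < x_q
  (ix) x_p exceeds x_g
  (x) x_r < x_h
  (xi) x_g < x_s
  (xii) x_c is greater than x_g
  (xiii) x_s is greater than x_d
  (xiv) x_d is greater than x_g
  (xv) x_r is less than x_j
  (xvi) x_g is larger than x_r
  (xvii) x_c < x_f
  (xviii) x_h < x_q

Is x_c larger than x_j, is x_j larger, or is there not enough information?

Following every chain through x_j: below x_j we get x_r.
x_c is not reached, and no chain runs the other way from x_c to x_j.
So the given relations leave the order of x_j and x_c undetermined.

undetermined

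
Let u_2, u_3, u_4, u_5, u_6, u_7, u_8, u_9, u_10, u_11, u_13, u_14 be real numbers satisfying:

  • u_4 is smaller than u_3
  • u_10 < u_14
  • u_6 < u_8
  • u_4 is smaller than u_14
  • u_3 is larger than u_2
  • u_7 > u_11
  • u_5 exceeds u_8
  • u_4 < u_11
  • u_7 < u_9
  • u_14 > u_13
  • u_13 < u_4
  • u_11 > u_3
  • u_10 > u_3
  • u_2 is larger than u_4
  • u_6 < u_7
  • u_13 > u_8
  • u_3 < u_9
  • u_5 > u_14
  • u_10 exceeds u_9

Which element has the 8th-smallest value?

Chaining the given pairs: u_6 < u_8 < u_13 < u_4 < u_2 < u_3 < u_11 < u_7 < u_9 < u_10 < u_14 < u_5.
Counting 8 from the smallest end gives u_7.

u_7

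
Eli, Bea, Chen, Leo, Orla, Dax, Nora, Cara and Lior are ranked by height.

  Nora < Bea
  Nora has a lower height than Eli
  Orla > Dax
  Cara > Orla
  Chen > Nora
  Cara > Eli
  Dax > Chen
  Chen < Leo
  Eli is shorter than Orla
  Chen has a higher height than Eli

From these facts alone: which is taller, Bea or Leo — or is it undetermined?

undetermined

Following every chain through Leo: below Leo we get Nora, Eli, Chen.
Bea is not reached, and no chain runs the other way from Bea to Leo.
So the given relations leave the order of Leo and Bea undetermined.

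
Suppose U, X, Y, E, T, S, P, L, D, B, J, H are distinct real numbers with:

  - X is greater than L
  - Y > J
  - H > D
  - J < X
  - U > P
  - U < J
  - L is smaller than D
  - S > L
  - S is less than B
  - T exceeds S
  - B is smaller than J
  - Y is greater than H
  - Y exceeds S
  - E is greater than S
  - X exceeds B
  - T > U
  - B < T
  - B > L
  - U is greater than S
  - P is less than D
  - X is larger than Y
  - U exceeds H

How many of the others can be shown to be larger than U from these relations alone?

From U the given relations immediately reach J, T.
From those, Y, X — 4 in total.
Nothing else is reachable above U; 4 in all.

4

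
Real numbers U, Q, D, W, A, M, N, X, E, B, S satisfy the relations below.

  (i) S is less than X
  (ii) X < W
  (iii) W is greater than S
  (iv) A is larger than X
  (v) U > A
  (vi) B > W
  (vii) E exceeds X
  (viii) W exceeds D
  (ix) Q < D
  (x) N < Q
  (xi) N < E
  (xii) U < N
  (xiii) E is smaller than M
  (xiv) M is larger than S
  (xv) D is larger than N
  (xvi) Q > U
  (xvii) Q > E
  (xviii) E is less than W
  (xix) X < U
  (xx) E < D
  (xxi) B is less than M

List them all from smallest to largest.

S < X < A < U < N < E < Q < D < W < B < M

Each adjacent pair is fixed by a given relation: S < X; X < A; A < U; U < N; N < E; E < Q; Q < D; D < W; W < B; B < M. Chaining them end to end gives the full order.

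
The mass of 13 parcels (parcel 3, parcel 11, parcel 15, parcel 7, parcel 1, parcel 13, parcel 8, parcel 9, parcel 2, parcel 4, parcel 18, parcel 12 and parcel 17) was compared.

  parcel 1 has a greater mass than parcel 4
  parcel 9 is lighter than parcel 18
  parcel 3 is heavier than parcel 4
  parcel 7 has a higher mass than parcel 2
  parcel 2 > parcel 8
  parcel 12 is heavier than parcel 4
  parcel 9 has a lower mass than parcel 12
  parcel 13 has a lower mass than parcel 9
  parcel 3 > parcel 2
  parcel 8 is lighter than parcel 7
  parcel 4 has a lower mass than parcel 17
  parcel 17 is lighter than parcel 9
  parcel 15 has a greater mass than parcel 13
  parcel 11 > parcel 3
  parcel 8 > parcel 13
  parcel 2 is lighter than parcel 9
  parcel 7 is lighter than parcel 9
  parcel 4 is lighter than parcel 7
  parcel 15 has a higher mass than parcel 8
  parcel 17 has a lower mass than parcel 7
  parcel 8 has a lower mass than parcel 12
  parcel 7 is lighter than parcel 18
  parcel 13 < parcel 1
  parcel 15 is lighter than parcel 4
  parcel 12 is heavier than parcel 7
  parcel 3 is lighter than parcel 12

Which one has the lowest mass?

parcel 13

Chaining upward from parcel 13: directly above it, parcel 8, parcel 15, parcel 1, parcel 9; then parcel 2, parcel 4, parcel 7, parcel 12, parcel 18; then parcel 3, parcel 17; then parcel 11.
That covers every other element, and nothing is given below parcel 13, so parcel 13 is the lowest mass.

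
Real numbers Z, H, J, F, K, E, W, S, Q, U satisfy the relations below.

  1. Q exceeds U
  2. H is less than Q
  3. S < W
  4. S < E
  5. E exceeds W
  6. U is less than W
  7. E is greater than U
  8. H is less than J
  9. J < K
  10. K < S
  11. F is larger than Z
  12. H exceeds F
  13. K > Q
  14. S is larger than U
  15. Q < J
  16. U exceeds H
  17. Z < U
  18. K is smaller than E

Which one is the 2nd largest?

Chaining the given pairs: Z < F < H < U < Q < J < K < S < W < E.
Counting 2 from the largest end gives W.

W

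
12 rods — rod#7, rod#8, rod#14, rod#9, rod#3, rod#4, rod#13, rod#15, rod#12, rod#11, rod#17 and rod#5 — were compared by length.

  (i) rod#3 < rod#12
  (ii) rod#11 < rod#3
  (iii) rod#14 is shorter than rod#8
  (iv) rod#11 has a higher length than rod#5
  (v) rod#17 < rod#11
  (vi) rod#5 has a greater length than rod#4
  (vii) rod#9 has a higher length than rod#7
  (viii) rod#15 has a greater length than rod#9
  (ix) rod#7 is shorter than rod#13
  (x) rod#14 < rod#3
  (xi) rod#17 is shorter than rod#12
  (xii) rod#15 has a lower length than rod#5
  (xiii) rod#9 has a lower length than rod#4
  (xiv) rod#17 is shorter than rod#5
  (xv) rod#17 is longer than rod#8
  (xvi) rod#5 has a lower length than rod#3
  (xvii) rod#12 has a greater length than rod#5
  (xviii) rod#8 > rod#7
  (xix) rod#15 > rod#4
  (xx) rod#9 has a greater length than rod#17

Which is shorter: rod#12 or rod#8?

rod#8

Link the given pairs in sequence: rod#8 < rod#17; rod#17 < rod#9; rod#9 < rod#4; rod#4 < rod#15; rod#15 < rod#5; rod#5 < rod#11; rod#11 < rod#3; rod#3 < rod#12.
Chaining these gives rod#8 < rod#17 < rod#9 < rod#4 < rod#15 < rod#5 < rod#11 < rod#3 < rod#12.
So rod#8 < rod#12; rod#8 is the shorter of the two.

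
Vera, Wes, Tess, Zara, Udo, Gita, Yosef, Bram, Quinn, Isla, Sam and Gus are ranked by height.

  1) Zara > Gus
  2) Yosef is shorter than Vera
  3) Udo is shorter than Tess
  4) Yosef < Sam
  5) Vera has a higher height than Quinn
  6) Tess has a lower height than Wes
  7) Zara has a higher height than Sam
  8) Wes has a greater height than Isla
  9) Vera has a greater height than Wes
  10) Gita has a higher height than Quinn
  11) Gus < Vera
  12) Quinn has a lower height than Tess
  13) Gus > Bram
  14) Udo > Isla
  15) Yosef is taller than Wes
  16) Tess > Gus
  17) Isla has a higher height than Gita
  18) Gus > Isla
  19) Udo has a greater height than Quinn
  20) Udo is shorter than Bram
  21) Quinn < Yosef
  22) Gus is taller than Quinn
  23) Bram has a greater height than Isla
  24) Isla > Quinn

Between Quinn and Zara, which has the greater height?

Zara

Quinn < Gita and Gita < Isla give Quinn < Isla.
Then Isla < Udo extends the chain to Udo.
Then Udo < Bram extends the chain to Bram.
Then Bram < Gus extends the chain to Gus.
Then Gus < Tess extends the chain to Tess.
With Tess < Wes: Quinn < Gita < Isla < Udo < Bram < Gus < Tess < Wes.
With Wes < Yosef: Quinn < Gita < Isla < Udo < Bram < Gus < Tess < Wes < Yosef.
Then Yosef < Sam extends the chain to Sam.
Then Sam < Zara extends the chain to Zara.
So Quinn < Zara; Zara is the taller of the two.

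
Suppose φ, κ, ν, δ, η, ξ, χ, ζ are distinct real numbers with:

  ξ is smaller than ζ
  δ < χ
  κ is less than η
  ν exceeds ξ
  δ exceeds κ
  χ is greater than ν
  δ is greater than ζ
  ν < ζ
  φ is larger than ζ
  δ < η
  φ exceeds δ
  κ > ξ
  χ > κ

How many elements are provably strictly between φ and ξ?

4

The relations place ξ below φ. An element lies strictly between them when it is forced above ξ and also forced below φ.
Above ξ: {κ, ν, ζ, δ, η, χ}. Below φ: {κ, ν, ζ, δ}.
Intersection: {κ, ν, ζ, δ} — 4.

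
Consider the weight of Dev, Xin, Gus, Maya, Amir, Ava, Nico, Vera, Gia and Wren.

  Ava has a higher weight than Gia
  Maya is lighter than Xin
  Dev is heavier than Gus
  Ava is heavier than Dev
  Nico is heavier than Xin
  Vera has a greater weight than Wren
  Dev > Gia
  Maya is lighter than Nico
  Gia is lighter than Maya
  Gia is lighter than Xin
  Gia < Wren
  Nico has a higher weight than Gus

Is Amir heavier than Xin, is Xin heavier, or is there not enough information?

Following every chain through Amir: nothing is chained to Amir.
Xin is not reached, and no chain runs the other way from Xin to Amir.
So the given relations leave the order of Amir and Xin undetermined.

undetermined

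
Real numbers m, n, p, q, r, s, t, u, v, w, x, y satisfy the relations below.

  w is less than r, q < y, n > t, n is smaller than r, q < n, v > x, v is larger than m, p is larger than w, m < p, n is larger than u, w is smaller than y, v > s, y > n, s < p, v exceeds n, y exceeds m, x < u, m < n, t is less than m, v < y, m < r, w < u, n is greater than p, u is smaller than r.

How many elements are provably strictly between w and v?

Chaining upward from w reaches: p, u, n, r, y.
Chaining downward from v reaches: t, m, s, x, q, p, u, n.
Strictly between w and v are those in both lists: p, u, n — 3 elements.

3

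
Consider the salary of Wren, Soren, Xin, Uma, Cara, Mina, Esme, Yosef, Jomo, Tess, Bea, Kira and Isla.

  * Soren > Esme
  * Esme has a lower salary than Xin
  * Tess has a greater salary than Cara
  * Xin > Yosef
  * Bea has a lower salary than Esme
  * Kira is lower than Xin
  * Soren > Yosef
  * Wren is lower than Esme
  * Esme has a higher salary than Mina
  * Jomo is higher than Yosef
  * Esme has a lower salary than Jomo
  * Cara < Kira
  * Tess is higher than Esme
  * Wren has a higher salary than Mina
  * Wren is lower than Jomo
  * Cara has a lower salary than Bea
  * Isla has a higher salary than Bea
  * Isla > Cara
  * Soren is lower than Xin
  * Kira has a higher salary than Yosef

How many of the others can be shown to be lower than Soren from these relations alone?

6

The elements the relations force below Soren are Mina, Cara, Bea, Yosef, Wren, Esme — no chain reaches any other.
That is 6.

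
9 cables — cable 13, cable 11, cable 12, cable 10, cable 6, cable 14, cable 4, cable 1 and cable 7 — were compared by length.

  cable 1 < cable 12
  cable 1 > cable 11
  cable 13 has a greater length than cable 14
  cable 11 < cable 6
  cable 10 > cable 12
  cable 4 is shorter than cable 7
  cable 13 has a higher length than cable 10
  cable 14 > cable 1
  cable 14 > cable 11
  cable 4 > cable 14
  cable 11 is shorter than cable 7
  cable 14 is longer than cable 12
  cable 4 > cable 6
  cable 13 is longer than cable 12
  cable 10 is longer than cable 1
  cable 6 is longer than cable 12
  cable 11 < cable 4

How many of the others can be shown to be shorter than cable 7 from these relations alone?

6

From cable 7 the given relations immediately reach cable 11, cable 4.
From those, cable 6, cable 14 — 4 in total.
From those, cable 1, cable 12 — 6 in total.
No other element is forced below cable 7 by the given relations, so the count is 6.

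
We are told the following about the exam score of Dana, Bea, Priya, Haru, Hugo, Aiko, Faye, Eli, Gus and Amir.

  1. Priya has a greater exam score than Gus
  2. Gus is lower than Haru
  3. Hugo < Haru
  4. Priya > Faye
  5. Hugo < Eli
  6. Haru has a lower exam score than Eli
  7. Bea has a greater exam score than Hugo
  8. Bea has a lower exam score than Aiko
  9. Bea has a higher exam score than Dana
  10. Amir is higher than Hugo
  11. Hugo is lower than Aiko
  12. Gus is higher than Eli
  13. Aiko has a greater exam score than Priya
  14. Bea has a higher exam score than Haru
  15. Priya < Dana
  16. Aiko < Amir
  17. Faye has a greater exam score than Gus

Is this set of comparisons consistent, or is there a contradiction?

inconsistent

Chaining the given relations yields Haru < Eli < Gus, so Haru < Gus. But one relation states Gus < Haru. These cannot both hold.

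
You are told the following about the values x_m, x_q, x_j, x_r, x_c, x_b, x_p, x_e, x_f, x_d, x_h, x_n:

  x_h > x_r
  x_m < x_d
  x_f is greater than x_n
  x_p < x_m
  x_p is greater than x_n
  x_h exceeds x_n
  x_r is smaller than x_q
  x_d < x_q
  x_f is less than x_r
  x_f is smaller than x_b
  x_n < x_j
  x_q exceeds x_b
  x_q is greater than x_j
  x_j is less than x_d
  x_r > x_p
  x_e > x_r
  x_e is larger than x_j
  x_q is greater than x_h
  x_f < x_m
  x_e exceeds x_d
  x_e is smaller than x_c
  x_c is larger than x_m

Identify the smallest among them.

x_p is not least since x_n < x_p; x_f is not least since x_n < x_f; x_m is not least since x_p < x_m; x_j is not least since x_n < x_j; x_r is not least since x_f < x_r; x_h is not least since x_r < x_h; x_d is not least since x_m < x_d; x_e is not least since x_j < x_e; x_b is not least since x_f < x_b; x_c is not least since x_m < x_c; x_q is not least since x_b < x_q.
Only x_n has nothing below it, so x_n is the smallest.

x_n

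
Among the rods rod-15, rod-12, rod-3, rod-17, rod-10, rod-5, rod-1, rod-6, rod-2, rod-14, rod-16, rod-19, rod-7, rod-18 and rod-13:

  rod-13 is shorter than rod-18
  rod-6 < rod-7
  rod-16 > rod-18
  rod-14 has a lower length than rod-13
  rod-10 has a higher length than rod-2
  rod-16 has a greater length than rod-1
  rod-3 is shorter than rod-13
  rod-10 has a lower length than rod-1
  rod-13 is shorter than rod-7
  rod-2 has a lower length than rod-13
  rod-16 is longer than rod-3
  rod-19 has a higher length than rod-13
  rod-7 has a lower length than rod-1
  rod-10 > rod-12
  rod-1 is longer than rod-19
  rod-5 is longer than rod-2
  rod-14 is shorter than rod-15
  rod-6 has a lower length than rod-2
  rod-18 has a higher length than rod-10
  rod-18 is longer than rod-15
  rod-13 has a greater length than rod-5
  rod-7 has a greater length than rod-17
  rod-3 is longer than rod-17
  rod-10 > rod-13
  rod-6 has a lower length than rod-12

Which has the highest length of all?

rod-16

rod-6 is not greatest since rod-6 < rod-2; rod-14 is not greatest since rod-14 < rod-15; rod-17 is not greatest since rod-17 < rod-7; rod-12 is not greatest since rod-12 < rod-10; rod-2 is not greatest since rod-2 < rod-5; rod-5 is not greatest since rod-5 < rod-13; rod-3 is not greatest since rod-3 < rod-16; rod-13 is not greatest since rod-13 < rod-7; rod-10 is not greatest since rod-10 < rod-1; rod-19 is not greatest since rod-19 < rod-1; rod-7 is not greatest since rod-7 < rod-1; rod-1 is not greatest since rod-1 < rod-16; rod-15 is not greatest since rod-15 < rod-18; rod-18 is not greatest since rod-18 < rod-16.
Only rod-16 has nothing above it, so rod-16 is the highest length.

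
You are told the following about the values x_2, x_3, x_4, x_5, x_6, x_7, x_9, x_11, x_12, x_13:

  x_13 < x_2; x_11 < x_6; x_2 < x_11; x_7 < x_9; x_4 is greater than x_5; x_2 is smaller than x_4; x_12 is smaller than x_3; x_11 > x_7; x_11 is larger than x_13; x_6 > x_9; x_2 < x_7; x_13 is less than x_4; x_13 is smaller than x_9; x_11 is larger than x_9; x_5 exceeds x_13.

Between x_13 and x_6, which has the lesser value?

Link the given pairs in sequence: x_13 < x_2; x_2 < x_7; x_7 < x_9; x_9 < x_11; x_11 < x_6.
Chaining these gives x_13 < x_2 < x_7 < x_9 < x_11 < x_6.
So x_13 < x_6; x_13 is the smaller of the two.

x_13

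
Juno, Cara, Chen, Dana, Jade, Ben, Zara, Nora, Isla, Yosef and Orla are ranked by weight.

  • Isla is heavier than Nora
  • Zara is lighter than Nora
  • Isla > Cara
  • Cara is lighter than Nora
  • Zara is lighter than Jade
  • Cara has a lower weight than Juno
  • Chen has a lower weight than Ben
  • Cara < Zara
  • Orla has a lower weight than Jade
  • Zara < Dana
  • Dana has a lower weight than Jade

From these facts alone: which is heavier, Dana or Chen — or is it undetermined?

undetermined

Following every chain through Chen: above Chen we get Ben.
Dana is not reached, and no chain runs the other way from Dana to Chen.
So the given relations leave the order of Chen and Dana undetermined.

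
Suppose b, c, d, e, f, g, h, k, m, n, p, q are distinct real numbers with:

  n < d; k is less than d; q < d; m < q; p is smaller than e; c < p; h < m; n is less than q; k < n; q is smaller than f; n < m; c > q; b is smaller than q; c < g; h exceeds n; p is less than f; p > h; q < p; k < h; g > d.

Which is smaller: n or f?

n

n < h < m < q < c < p < f, by transitivity through h, m, q, c, p.
So n < f; n is the smaller of the two.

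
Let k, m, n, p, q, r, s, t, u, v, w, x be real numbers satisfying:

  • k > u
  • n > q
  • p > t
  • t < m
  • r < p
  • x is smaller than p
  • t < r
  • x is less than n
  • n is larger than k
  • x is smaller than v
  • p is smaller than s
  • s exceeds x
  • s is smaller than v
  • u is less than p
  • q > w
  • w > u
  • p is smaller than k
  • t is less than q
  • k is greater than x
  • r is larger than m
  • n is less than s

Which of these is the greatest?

v

Chaining downward from v: directly below it, x, s; then p, n; then u, t, r, k, q; then m, w.
That covers every other element, and nothing is given above v, so v is the greatest.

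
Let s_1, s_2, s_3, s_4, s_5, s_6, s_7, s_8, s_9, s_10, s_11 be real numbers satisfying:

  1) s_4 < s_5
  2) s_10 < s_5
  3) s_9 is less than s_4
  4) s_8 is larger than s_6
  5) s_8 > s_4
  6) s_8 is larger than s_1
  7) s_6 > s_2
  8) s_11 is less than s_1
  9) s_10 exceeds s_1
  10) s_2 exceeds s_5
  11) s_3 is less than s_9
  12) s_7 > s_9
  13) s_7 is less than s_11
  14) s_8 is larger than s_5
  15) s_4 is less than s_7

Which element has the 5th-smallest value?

Piecing the relations together gives one ordering: s_3 < s_9 < s_4 < s_7 < s_11 < s_1 < s_10 < s_5 < s_2 < s_6 < s_8.
The 5th smallest is s_11.

s_11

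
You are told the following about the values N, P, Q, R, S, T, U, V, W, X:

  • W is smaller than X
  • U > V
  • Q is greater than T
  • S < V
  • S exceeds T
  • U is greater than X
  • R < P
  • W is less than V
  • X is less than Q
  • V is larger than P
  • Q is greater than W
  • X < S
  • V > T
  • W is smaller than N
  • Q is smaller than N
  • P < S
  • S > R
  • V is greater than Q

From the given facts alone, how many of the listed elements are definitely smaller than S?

5

From S the given relations immediately reach R, T, P, X.
From those, W — 5 in total.
Nothing else is reachable below S; 5 in all.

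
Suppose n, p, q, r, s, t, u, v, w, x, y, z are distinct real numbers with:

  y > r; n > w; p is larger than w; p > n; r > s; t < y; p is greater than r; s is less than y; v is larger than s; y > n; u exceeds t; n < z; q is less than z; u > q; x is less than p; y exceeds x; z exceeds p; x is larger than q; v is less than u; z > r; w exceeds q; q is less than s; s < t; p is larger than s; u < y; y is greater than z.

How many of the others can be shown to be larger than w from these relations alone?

4

The elements the relations force above w are n, p, z, y — no chain reaches any other.
That is 4.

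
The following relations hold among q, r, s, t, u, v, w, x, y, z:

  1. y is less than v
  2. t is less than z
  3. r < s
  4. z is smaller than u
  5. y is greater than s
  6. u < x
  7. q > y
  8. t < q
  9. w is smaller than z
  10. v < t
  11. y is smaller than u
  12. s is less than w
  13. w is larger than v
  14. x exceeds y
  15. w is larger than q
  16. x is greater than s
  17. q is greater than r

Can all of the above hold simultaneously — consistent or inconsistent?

consistent

Every relation is compatible with r < s < y < v < t < q < w < z < u < x; the set is consistent.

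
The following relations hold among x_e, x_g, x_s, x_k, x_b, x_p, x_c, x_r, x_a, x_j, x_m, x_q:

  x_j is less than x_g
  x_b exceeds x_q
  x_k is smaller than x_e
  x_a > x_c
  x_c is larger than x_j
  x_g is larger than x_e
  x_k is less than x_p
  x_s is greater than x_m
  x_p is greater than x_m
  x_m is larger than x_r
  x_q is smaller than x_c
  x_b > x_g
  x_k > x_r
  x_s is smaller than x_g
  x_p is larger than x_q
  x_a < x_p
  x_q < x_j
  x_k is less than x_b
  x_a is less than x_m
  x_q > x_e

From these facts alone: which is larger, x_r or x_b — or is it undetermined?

x_b

Chaining the given relations: x_r < x_k < x_e < x_q < x_j < x_c < x_a < x_m < x_s < x_g < x_b.
So x_b is larger.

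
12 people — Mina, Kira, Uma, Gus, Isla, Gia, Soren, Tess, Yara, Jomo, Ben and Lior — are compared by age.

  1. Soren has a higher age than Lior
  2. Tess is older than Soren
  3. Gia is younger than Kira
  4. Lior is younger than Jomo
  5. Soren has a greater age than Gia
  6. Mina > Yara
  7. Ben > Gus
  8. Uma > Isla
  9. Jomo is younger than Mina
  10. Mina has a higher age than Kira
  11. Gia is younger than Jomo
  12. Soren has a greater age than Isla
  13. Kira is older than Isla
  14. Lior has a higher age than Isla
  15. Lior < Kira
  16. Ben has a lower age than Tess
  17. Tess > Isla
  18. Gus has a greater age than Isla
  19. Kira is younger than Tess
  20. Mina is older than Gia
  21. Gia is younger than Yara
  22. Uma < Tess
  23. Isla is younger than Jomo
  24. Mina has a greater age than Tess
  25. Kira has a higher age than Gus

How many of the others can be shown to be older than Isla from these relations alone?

Directly above Isla: Gus, Lior, Uma, Jomo, Soren, Kira, Tess.
One step further: Ben, Mina (9 so far).
No other element is forced above Isla by the given relations, so the count is 9.

9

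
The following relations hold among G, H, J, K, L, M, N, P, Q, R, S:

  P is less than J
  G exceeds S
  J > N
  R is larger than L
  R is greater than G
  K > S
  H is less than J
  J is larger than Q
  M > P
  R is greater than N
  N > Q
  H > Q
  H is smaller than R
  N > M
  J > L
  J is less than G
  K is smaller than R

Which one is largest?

R

Chaining downward from R: directly below it, L, N, K, H, G; then Q, M, S, J; then P.
That covers every other element, and nothing is given above R, so R is the largest.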